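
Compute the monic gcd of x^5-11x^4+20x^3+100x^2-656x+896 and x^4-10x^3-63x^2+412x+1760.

Repeated division with remainder:
  x^5-11x^4+20x^3+100x^2-656x+896 = (x-1)(x^4-10x^3-63x^2+412x+1760) + (73x^3-375x^2-2004x+2656)
  x^4-10x^3-63x^2+412x+1760 = ((1/73)x-355/5329)(73x^3-375x^2-2004x+2656) + (-(322560/5329)x^2+(1290240/5329)x+10321920/5329)
  73x^3-375x^2-2004x+2656 = (-(389017/322560)x+442307/322560)(-(322560/5329)x^2+(1290240/5329)x+10321920/5329) + (0)
Last nonzero remainder: -(322560/5329)x^2+(1290240/5329)x+10321920/5329. Dividing through by -322560/5329 gives the monic gcd x^2-4x-32.

x^2-4x-32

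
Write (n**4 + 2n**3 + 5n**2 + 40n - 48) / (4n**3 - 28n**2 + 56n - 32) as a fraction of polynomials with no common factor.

(n**3 + 3n**2 + 8n + 48)/(4n**2 - 24n + 32)

Apply the Euclidean algorithm:
  n**4 + 2n**3 + 5n**2 + 40n - 48 = ((1/4)n + 9/4)(4n**3 - 28n**2 + 56n - 32) + (54n**2 - 78n + 24)
  4n**3 - 28n**2 + 56n - 32 = ((2/27)n - 100/243)(54n**2 - 78n + 24) + ((1792/81)n - 1792/81)
  54n**2 - 78n + 24 = ((2187/896)n - 243/224)((1792/81)n - 1792/81) + (0)
Last nonzero remainder: (1792/81)n - 1792/81. Dividing through by 1792/81 gives the monic gcd n - 1.
Cancel n - 1 from numerator and denominator to get the reduced form.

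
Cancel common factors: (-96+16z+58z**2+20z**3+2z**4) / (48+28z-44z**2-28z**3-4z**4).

(-4-z)/(2+2z)

By polynomial division,
  2z**4+20z**3+58z**2+16z-96 = (-1/2)(-4z**4-28z**3-44z**2+28z+48) + (6z**3+36z**2+30z-72)
  -4z**4-28z**3-44z**2+28z+48 = (-(2/3)z-2/3)(6z**3+36z**2+30z-72) + (0)
Last nonzero remainder: 6z**3+36z**2+30z-72. Dividing through by 6 gives the monic gcd z**3+6z**2+5z-12.
Cancel z**3+6z**2+5z-12 from numerator and denominator to get the reduced form.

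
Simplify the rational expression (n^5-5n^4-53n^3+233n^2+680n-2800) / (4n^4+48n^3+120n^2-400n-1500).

Repeated division with remainder:
  n^5-5n^4-53n^3+233n^2+680n-2800 = ((1/4)n-17/4)(4n^4+48n^3+120n^2-400n-1500) + (121n^3+843n^2-645n-9175)
  4n^4+48n^3+120n^2-400n-1500 = ((4/121)n+2436/14641)(121n^3+843n^2-645n-9175) + ((15552/14641)n^2+(155520/14641)n+388800/14641)
  121n^3+843n^2-645n-9175 = ((1771561/15552)n-5373247/15552)((15552/14641)n^2+(155520/14641)n+388800/14641) + (0)
Last nonzero remainder: (15552/14641)n^2+(155520/14641)n+388800/14641. Dividing through by 15552/14641 gives the monic gcd n^2+10n+25.
Cancel n^2+10n+25 from numerator and denominator to get the reduced form.

(n^3-15n^2+72n-112)/(4n^2+8n-60)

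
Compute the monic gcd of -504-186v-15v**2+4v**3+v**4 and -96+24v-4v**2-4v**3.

4+v

By polynomial division,
  v**4+4v**3-15v**2-186v-504 = (-(1/4)v-3/4)(-4v**3-4v**2+24v-96) + (-12v**2-192v-576)
  -4v**3-4v**2+24v-96 = ((1/3)v-5)(-12v**2-192v-576) + (-744v-2976)
  -12v**2-192v-576 = ((1/62)v+6/31)(-744v-2976) + (0)
Last nonzero remainder: -744v-2976. Dividing through by -744 gives the monic gcd v+4.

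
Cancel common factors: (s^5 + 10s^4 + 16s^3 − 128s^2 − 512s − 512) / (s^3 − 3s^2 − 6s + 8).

(s^3 + 12s^2 + 48s + 64)/(s − 1)

By polynomial division,
  s^5 + 10s^4 + 16s^3 − 128s^2 − 512s − 512 = (s^2 + 13s + 61)(s^3 − 3s^2 − 6s + 8) + (125s^2 − 250s − 1000)
  s^3 − 3s^2 − 6s + 8 = ((1/125)s − 1/125)(125s^2 − 250s − 1000) + (0)
Last nonzero remainder: 125s^2 − 250s − 1000. Dividing through by 125 gives the monic gcd s^2 − 2s − 8.
Cancel s^2 − 2s − 8 from numerator and denominator to get the reduced form.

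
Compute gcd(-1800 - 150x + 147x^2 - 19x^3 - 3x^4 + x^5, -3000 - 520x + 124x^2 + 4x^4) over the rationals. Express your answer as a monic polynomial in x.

By polynomial division,
  x^5 - 3x^4 - 19x^3 + 147x^2 - 150x - 1800 = ((1/4)x - 3/4)(4x^4 + 124x^2 - 520x - 3000) + (-50x^3 + 370x^2 + 210x - 4050)
  4x^4 + 124x^2 - 520x - 3000 = (-(2/25)x - 74/125)(-50x^3 + 370x^2 + 210x - 4050) + ((8996/25)x^2 - (17992/25)x - 26988/5)
  -50x^3 + 370x^2 + 210x - 4050 = (-(625/4498)x + 3375/4498)((8996/25)x^2 - (17992/25)x - 26988/5) + (0)
Last nonzero remainder: (8996/25)x^2 - (17992/25)x - 26988/5. Dividing through by 8996/25 gives the monic gcd x^2 - 2x - 15.

-15 - 2x + x^2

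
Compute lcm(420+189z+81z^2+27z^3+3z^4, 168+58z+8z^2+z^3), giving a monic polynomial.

5880+3206z+1526z^2+549z^3+105z^4+13z^5+z^6

Euclidean algorithm in ℚ[z]:
  3z^4+27z^3+81z^2+189z+420 = (3z+3)(z^3+8z^2+58z+168) + (−117z^2−489z−84)
  z^3+8z^2+58z+168 = (−(1/117)z−149/4563)(−117z^2−489z−84) + ((62839/1521)z+251356/1521)
  −117z^2−489z−84 = (−(177957/62839)z−4563/8977)((62839/1521)z+251356/1521) + (0)
Last nonzero remainder: (62839/1521)z+251356/1521. Dividing through by 62839/1521 gives the monic gcd z+4.
Then lcm(f, g) = f·g / gcd(f, g); expanding and making the result monic gives the answer.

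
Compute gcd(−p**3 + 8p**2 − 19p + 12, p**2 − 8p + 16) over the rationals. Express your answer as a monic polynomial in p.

p − 4

Euclidean algorithm in ℚ[p]:
  −p**3 + 8p**2 − 19p + 12 = (−p)(p**2 − 8p + 16) + (−3p + 12)
  p**2 − 8p + 16 = (−(1/3)p + 4/3)(−3p + 12) + (0)
Last nonzero remainder: −3p + 12. Dividing through by −3 gives the monic gcd p − 4.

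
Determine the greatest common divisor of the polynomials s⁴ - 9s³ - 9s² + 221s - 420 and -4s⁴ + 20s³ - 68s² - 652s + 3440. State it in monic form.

s² + s - 20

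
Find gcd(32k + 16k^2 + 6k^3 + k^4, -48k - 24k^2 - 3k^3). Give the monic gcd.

4k + k^2

Apply the Euclidean algorithm:
  k^4 + 6k^3 + 16k^2 + 32k = (-(1/3)k + 2/3)(-3k^3 - 24k^2 - 48k) + (16k^2 + 64k)
  -3k^3 - 24k^2 - 48k = (-(3/16)k - 3/4)(16k^2 + 64k) + (0)
Last nonzero remainder: 16k^2 + 64k. Dividing through by 16 gives the monic gcd k^2 + 4k.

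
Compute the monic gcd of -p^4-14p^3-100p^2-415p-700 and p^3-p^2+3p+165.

p+5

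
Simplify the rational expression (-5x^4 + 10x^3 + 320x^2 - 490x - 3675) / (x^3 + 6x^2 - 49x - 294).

(-5x^2 + 10x + 75)/(x + 6)

Apply the Euclidean algorithm:
  -5x^4 + 10x^3 + 320x^2 - 490x - 3675 = (-5x + 40)(x^3 + 6x^2 - 49x - 294) + (-165x^2 + 8085)
  x^3 + 6x^2 - 49x - 294 = (-(1/165)x - 2/55)(-165x^2 + 8085) + (0)
Last nonzero remainder: -165x^2 + 8085. Dividing through by -165 gives the monic gcd x^2 - 49.
Cancel x^2 - 49 from numerator and denominator to get the reduced form.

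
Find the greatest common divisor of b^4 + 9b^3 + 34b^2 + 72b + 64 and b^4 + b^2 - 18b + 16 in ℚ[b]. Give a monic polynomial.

b^2 + 3b + 8

Repeated division with remainder:
  b^4 + 9b^3 + 34b^2 + 72b + 64 = (b^4 + b^2 - 18b + 16) + (9b^3 + 33b^2 + 90b + 48)
  b^4 + b^2 - 18b + 16 = ((1/9)b - 11/27)(9b^3 + 33b^2 + 90b + 48) + ((40/9)b^2 + (40/3)b + 320/9)
  9b^3 + 33b^2 + 90b + 48 = ((81/40)b + 27/20)((40/9)b^2 + (40/3)b + 320/9) + (0)
Last nonzero remainder: (40/9)b^2 + (40/3)b + 320/9. Dividing through by 40/9 gives the monic gcd b^2 + 3b + 8.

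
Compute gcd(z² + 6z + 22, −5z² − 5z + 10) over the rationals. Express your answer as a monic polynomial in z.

1

Repeated division with remainder:
  z² + 6z + 22 = (−1/5)(−5z² − 5z + 10) + (5z + 24)
  −5z² − 5z + 10 = (−z + 19/5)(5z + 24) + (−406/5)
  5z + 24 = (−(25/406)z − 60/203)(−406/5) + (0)
The last nonzero remainder is the constant −406/5, so the polynomials are coprime and gcd = 1.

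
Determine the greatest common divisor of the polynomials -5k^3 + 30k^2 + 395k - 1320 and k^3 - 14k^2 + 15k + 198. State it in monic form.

k - 11

Apply the Euclidean algorithm:
  -5k^3 + 30k^2 + 395k - 1320 = (-5)(k^3 - 14k^2 + 15k + 198) + (-40k^2 + 470k - 330)
  k^3 - 14k^2 + 15k + 198 = (-(1/40)k + 9/160)(-40k^2 + 470k - 330) + (-(315/16)k + 3465/16)
  -40k^2 + 470k - 330 = ((128/63)k - 32/21)(-(315/16)k + 3465/16) + (0)
Last nonzero remainder: -(315/16)k + 3465/16. Dividing through by -315/16 gives the monic gcd k - 11.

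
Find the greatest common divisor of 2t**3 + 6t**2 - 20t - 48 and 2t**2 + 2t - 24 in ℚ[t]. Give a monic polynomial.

t**2 + t - 12

Apply the Euclidean algorithm:
  2t**3 + 6t**2 - 20t - 48 = (t + 2)(2t**2 + 2t - 24) + (0)
Last nonzero remainder: 2t**2 + 2t - 24. Dividing through by 2 gives the monic gcd t**2 + t - 12.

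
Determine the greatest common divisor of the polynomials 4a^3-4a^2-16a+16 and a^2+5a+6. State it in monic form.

a+2

By polynomial division,
  4a^3-4a^2-16a+16 = (4a-24)(a^2+5a+6) + (80a+160)
  a^2+5a+6 = ((1/80)a+3/80)(80a+160) + (0)
Last nonzero remainder: 80a+160. Dividing through by 80 gives the monic gcd a+2.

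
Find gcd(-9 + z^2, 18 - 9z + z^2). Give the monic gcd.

-3 + z

Euclidean algorithm in ℚ[z]:
  z^2 - 9 = (z^2 - 9z + 18) + (9z - 27)
  z^2 - 9z + 18 = ((1/9)z - 2/3)(9z - 27) + (0)
Last nonzero remainder: 9z - 27. Dividing through by 9 gives the monic gcd z - 3.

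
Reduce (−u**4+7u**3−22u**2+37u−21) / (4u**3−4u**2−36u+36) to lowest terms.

(−u**2+3u−7)/(4u+12)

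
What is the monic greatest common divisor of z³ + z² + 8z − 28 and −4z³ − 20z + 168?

Apply the Euclidean algorithm:
  z³ + z² + 8z − 28 = (−1/4)(−4z³ − 20z + 168) + (z² + 3z + 14)
  −4z³ − 20z + 168 = (−4z + 12)(z² + 3z + 14) + (0)
The last nonzero remainder z² + 3z + 14 is already monic.

z² + 3z + 14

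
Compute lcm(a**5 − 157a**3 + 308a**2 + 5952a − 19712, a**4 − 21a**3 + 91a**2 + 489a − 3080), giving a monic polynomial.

a**7 − 6a**6 − 212a**5 + 1250a**4 + 12739a**3 − 72364a**2 − 209088a + 1084160

Repeated division with remainder:
  a**5 − 157a**3 + 308a**2 + 5952a − 19712 = (a + 21)(a**4 − 21a**3 + 91a**2 + 489a − 3080) + (193a**3 − 2092a**2 − 1237a + 44968)
  a**4 − 21a**3 + 91a**2 + 489a − 3080 = ((1/193)a − 1961/37249)(193a**3 − 2092a**2 − 1237a + 44968) + (−(474012/37249)a**2 + (7110180/37249)a − 26544672/37249)
  193a**3 − 2092a**2 − 1237a + 44968 = (−(7189057/474012)a − 2719177/43092)(−(474012/37249)a**2 + (7110180/37249)a − 26544672/37249) + (0)
Last nonzero remainder: −(474012/37249)a**2 + (7110180/37249)a − 26544672/37249. Dividing through by −474012/37249 gives the monic gcd a**2 − 15a + 56.
Then lcm(f, g) = f·g / gcd(f, g); expanding and making the result monic gives the answer.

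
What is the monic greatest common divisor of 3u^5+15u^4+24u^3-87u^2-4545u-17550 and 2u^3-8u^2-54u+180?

By polynomial division,
  3u^5+15u^4+24u^3-87u^2-4545u-17550 = ((3/2)u^2+(27/2)u+213/2)(2u^3-8u^2-54u+180) + (1224u^2-1224u-36720)
  2u^3-8u^2-54u+180 = ((1/612)u-1/204)(1224u^2-1224u-36720) + (0)
Last nonzero remainder: 1224u^2-1224u-36720. Dividing through by 1224 gives the monic gcd u^2-u-30.

u^2-u-30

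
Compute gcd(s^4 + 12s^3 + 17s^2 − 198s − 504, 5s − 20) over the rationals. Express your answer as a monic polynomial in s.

Apply the Euclidean algorithm:
  s^4 + 12s^3 + 17s^2 − 198s − 504 = ((1/5)s^3 + (16/5)s^2 + (81/5)s + 126/5)(5s − 20) + (0)
Last nonzero remainder: 5s − 20. Dividing through by 5 gives the monic gcd s − 4.

s − 4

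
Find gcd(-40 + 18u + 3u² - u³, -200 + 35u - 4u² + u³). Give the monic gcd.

Euclidean algorithm in ℚ[u]:
  -u³ + 3u² + 18u - 40 = (-1)(u³ - 4u² + 35u - 200) + (-u² + 53u - 240)
  u³ - 4u² + 35u - 200 = (-u - 49)(-u² + 53u - 240) + (2392u - 11960)
  -u² + 53u - 240 = (-(1/2392)u + 6/299)(2392u - 11960) + (0)
Last nonzero remainder: 2392u - 11960. Dividing through by 2392 gives the monic gcd u - 5.

-5 + u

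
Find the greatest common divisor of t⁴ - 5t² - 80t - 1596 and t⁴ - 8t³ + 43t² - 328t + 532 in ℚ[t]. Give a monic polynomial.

t³ - 6t² + 31t - 266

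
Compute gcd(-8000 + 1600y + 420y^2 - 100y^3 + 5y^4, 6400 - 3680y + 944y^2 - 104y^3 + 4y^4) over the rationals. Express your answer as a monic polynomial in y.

100 - 20y + y^2

Euclidean algorithm in ℚ[y]:
  5y^4 - 100y^3 + 420y^2 + 1600y - 8000 = (5/4)(4y^4 - 104y^3 + 944y^2 - 3680y + 6400) + (30y^3 - 760y^2 + 6200y - 16000)
  4y^4 - 104y^3 + 944y^2 - 3680y + 6400 = ((2/15)y - 4/45)(30y^3 - 760y^2 + 6200y - 16000) + ((448/9)y^2 - (8960/9)y + 44800/9)
  30y^3 - 760y^2 + 6200y - 16000 = ((135/224)y - 45/14)((448/9)y^2 - (8960/9)y + 44800/9) + (0)
Last nonzero remainder: (448/9)y^2 - (8960/9)y + 44800/9. Dividing through by 448/9 gives the monic gcd y^2 - 20y + 100.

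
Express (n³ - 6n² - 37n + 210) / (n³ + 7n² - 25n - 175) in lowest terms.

By polynomial division,
  n³ - 6n² - 37n + 210 = (n³ + 7n² - 25n - 175) + (-13n² - 12n + 385)
  n³ + 7n² - 25n - 175 = (-(1/13)n - 79/169)(-13n² - 12n + 385) + (-(168/169)n + 840/169)
  -13n² - 12n + 385 = ((2197/168)n + 1859/24)(-(168/169)n + 840/169) + (0)
Last nonzero remainder: -(168/169)n + 840/169. Dividing through by -168/169 gives the monic gcd n - 5.
Cancel n - 5 from numerator and denominator to get the reduced form.

(n² - n - 42)/(n² + 12n + 35)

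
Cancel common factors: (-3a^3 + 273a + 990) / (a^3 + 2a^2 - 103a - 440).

(-3a - 18)/(a + 8)

Repeated division with remainder:
  -3a^3 + 273a + 990 = (-3)(a^3 + 2a^2 - 103a - 440) + (6a^2 - 36a - 330)
  a^3 + 2a^2 - 103a - 440 = ((1/6)a + 4/3)(6a^2 - 36a - 330) + (0)
Last nonzero remainder: 6a^2 - 36a - 330. Dividing through by 6 gives the monic gcd a^2 - 6a - 55.
Cancel a^2 - 6a - 55 from numerator and denominator to get the reduced form.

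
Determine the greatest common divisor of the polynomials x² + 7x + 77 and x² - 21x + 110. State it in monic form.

1

Apply the Euclidean algorithm:
  x² + 7x + 77 = (x² - 21x + 110) + (28x - 33)
  x² - 21x + 110 = ((1/28)x - 555/784)(28x - 33) + (67925/784)
  28x - 33 = ((21952/67925)x - 2352/6175)(67925/784) + (0)
The last nonzero remainder is the constant 67925/784, so the polynomials are coprime and gcd = 1.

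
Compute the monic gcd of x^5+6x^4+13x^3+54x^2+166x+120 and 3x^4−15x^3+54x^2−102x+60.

Apply the Euclidean algorithm:
  x^5+6x^4+13x^3+54x^2+166x+120 = ((1/3)x+11/3)(3x^4−15x^3+54x^2−102x+60) + (50x^3−110x^2+520x−100)
  3x^4−15x^3+54x^2−102x+60 = ((3/50)x−21/125)(50x^3−110x^2+520x−100) + ((108/25)x^2−(216/25)x+216/5)
  50x^3−110x^2+520x−100 = ((625/54)x−125/54)((108/25)x^2−(216/25)x+216/5) + (0)
Last nonzero remainder: (108/25)x^2−(216/25)x+216/5. Dividing through by 108/25 gives the monic gcd x^2−2x+10.

x^2−2x+10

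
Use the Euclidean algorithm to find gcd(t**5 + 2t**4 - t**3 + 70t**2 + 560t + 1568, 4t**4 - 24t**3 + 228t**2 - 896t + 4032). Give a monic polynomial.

t**2 - 7t + 28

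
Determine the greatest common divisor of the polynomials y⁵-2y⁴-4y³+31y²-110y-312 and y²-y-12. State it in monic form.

y²-y-12

Apply the Euclidean algorithm:
  y⁵-2y⁴-4y³+31y²-110y-312 = (y³-y²+7y+26)(y²-y-12) + (0)
The last nonzero remainder y²-y-12 is already monic.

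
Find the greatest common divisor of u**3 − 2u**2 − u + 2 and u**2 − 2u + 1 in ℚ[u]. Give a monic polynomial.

u − 1

Euclidean algorithm in ℚ[u]:
  u**3 − 2u**2 − u + 2 = (u)(u**2 − 2u + 1) + (−2u + 2)
  u**2 − 2u + 1 = (−(1/2)u + 1/2)(−2u + 2) + (0)
Last nonzero remainder: −2u + 2. Dividing through by −2 gives the monic gcd u − 1.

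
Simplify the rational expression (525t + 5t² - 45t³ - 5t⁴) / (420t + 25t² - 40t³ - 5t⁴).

(5 + t)/(4 + t)

Apply the Euclidean algorithm:
  -5t⁴ - 45t³ + 5t² + 525t = (-5t⁴ - 40t³ + 25t² + 420t) + (-5t³ - 20t² + 105t)
  -5t⁴ - 40t³ + 25t² + 420t = (t + 4)(-5t³ - 20t² + 105t) + (0)
Last nonzero remainder: -5t³ - 20t² + 105t. Dividing through by -5 gives the monic gcd t³ + 4t² - 21t.
Cancel t³ + 4t² - 21t from numerator and denominator to get the reduced form.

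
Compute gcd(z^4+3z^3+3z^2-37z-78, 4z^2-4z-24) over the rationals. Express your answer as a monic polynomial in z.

Euclidean algorithm in ℚ[z]:
  z^4+3z^3+3z^2-37z-78 = ((1/4)z^2+z+13/4)(4z^2-4z-24) + (0)
Last nonzero remainder: 4z^2-4z-24. Dividing through by 4 gives the monic gcd z^2-z-6.

z^2-z-6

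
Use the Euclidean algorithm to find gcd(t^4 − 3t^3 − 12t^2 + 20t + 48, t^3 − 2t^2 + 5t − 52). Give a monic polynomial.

t − 4

Euclidean algorithm in ℚ[t]:
  t^4 − 3t^3 − 12t^2 + 20t + 48 = (t − 1)(t^3 − 2t^2 + 5t − 52) + (−19t^2 + 77t − 4)
  t^3 − 2t^2 + 5t − 52 = (−(1/19)t − 39/361)(−19t^2 + 77t − 4) + ((4732/361)t − 18928/361)
  −19t^2 + 77t − 4 = (−(6859/4732)t + 361/4732)((4732/361)t − 18928/361) + (0)
Last nonzero remainder: (4732/361)t − 18928/361. Dividing through by 4732/361 gives the monic gcd t − 4.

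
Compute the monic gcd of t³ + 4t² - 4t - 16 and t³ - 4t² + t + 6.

By polynomial division,
  t³ + 4t² - 4t - 16 = (t³ - 4t² + t + 6) + (8t² - 5t - 22)
  t³ - 4t² + t + 6 = ((1/8)t - 27/64)(8t² - 5t - 22) + ((105/64)t - 105/32)
  8t² - 5t - 22 = ((512/105)t + 704/105)((105/64)t - 105/32) + (0)
Last nonzero remainder: (105/64)t - 105/32. Dividing through by 105/64 gives the monic gcd t - 2.

t - 2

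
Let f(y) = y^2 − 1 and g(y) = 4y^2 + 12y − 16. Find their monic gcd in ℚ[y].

y − 1

Apply the Euclidean algorithm:
  y^2 − 1 = (1/4)(4y^2 + 12y − 16) + (−3y + 3)
  4y^2 + 12y − 16 = (−(4/3)y − 16/3)(−3y + 3) + (0)
Last nonzero remainder: −3y + 3. Dividing through by −3 gives the monic gcd y − 1.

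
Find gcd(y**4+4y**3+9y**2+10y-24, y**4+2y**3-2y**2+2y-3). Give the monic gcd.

y**2+2y-3

Apply the Euclidean algorithm:
  y**4+4y**3+9y**2+10y-24 = (y**4+2y**3-2y**2+2y-3) + (2y**3+11y**2+8y-21)
  y**4+2y**3-2y**2+2y-3 = ((1/2)y-7/4)(2y**3+11y**2+8y-21) + ((53/4)y**2+(53/2)y-159/4)
  2y**3+11y**2+8y-21 = ((8/53)y+28/53)((53/4)y**2+(53/2)y-159/4) + (0)
Last nonzero remainder: (53/4)y**2+(53/2)y-159/4. Dividing through by 53/4 gives the monic gcd y**2+2y-3.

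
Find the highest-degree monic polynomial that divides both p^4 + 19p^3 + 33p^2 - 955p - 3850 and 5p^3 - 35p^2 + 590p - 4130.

p - 7

Euclidean algorithm in ℚ[p]:
  p^4 + 19p^3 + 33p^2 - 955p - 3850 = ((1/5)p + 26/5)(5p^3 - 35p^2 + 590p - 4130) + (97p^2 - 3197p + 17626)
  5p^3 - 35p^2 + 590p - 4130 = ((5/97)p + 12590/9409)(97p^2 - 3197p + 17626) + ((37252930/9409)p - 260770510/9409)
  97p^2 - 3197p + 17626 = ((912673/37252930)p - 11845931/18626465)((37252930/9409)p - 260770510/9409) + (0)
Last nonzero remainder: (37252930/9409)p - 260770510/9409. Dividing through by 37252930/9409 gives the monic gcd p - 7.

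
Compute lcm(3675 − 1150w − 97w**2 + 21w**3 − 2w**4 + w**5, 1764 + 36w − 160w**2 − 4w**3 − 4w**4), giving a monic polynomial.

11025 + 225w − 1441w**2 − 34w**3 + 15w**4 + w**5 + w**6

Euclidean algorithm in ℚ[w]:
  w**5 − 2w**4 + 21w**3 − 97w**2 − 1150w + 3675 = (−(1/4)w + 3/4)(−4w**4 − 4w**3 − 160w**2 + 36w + 1764) + (−16w**3 + 32w**2 − 736w + 2352)
  −4w**4 − 4w**3 − 160w**2 + 36w + 1764 = ((1/4)w + 3/4)(−16w**3 + 32w**2 − 736w + 2352) + (0)
Last nonzero remainder: −16w**3 + 32w**2 − 736w + 2352. Dividing through by −16 gives the monic gcd w**3 − 2w**2 + 46w − 147.
Then lcm(f, g) = f·g / gcd(f, g); expanding and making the result monic gives the answer.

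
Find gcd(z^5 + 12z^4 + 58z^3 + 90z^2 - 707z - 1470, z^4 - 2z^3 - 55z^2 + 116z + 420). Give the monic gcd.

z^2 + 9z + 14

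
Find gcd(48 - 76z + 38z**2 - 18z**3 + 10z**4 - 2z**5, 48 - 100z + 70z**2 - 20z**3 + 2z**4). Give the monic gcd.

-6 + 11z - 6z**2 + z**3

Repeated division with remainder:
  -2z**5 + 10z**4 - 18z**3 + 38z**2 - 76z + 48 = (-z - 5)(2z**4 - 20z**3 + 70z**2 - 100z + 48) + (-48z**3 + 288z**2 - 528z + 288)
  2z**4 - 20z**3 + 70z**2 - 100z + 48 = (-(1/24)z + 1/6)(-48z**3 + 288z**2 - 528z + 288) + (0)
Last nonzero remainder: -48z**3 + 288z**2 - 528z + 288. Dividing through by -48 gives the monic gcd z**3 - 6z**2 + 11z - 6.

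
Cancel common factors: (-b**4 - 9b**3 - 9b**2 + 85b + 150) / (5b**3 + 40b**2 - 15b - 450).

By polynomial division,
  -b**4 - 9b**3 - 9b**2 + 85b + 150 = (-(1/5)b - 1/5)(5b**3 + 40b**2 - 15b - 450) + (-4b**2 - 8b + 60)
  5b**3 + 40b**2 - 15b - 450 = (-(5/4)b - 15/2)(-4b**2 - 8b + 60) + (0)
Last nonzero remainder: -4b**2 - 8b + 60. Dividing through by -4 gives the monic gcd b**2 + 2b - 15.
Cancel b**2 + 2b - 15 from numerator and denominator to get the reduced form.

(-b**2 - 7b - 10)/(5b + 30)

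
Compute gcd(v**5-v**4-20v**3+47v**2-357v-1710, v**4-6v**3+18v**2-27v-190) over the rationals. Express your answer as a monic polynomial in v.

v**2-3v+19

Repeated division with remainder:
  v**5-v**4-20v**3+47v**2-357v-1710 = (v+5)(v**4-6v**3+18v**2-27v-190) + (-8v**3-16v**2-32v-760)
  v**4-6v**3+18v**2-27v-190 = (-(1/8)v+1)(-8v**3-16v**2-32v-760) + (30v**2-90v+570)
  -8v**3-16v**2-32v-760 = (-(4/15)v-4/3)(30v**2-90v+570) + (0)
Last nonzero remainder: 30v**2-90v+570. Dividing through by 30 gives the monic gcd v**2-3v+19.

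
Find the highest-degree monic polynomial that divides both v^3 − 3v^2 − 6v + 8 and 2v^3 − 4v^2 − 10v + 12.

v^2 + v − 2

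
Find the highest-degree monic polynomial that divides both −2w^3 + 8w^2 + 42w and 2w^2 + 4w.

w

Apply the Euclidean algorithm:
  −2w^3 + 8w^2 + 42w = (−w + 6)(2w^2 + 4w) + (18w)
  2w^2 + 4w = ((1/9)w + 2/9)(18w) + (0)
Last nonzero remainder: 18w. Dividing through by 18 gives the monic gcd w.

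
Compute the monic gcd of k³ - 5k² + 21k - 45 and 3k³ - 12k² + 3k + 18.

k - 3

Euclidean algorithm in ℚ[k]:
  k³ - 5k² + 21k - 45 = (1/3)(3k³ - 12k² + 3k + 18) + (-k² + 20k - 51)
  3k³ - 12k² + 3k + 18 = (-3k - 48)(-k² + 20k - 51) + (810k - 2430)
  -k² + 20k - 51 = (-(1/810)k + 17/810)(810k - 2430) + (0)
Last nonzero remainder: 810k - 2430. Dividing through by 810 gives the monic gcd k - 3.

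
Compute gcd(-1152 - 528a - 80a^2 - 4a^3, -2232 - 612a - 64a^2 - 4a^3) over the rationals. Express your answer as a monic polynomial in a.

6 + a

Apply the Euclidean algorithm:
  -4a^3 - 80a^2 - 528a - 1152 = (-4a^3 - 64a^2 - 612a - 2232) + (-16a^2 + 84a + 1080)
  -4a^3 - 64a^2 - 612a - 2232 = ((1/4)a + 85/16)(-16a^2 + 84a + 1080) + (-(5313/4)a - 15939/2)
  -16a^2 + 84a + 1080 = ((64/5313)a - 240/1771)(-(5313/4)a - 15939/2) + (0)
Last nonzero remainder: -(5313/4)a - 15939/2. Dividing through by -5313/4 gives the monic gcd a + 6.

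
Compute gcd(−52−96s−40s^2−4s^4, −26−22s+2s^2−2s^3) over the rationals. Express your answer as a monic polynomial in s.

13+11s−s^2+s^3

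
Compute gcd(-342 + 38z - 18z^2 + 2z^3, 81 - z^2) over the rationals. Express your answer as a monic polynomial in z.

By polynomial division,
  2z^3 - 18z^2 + 38z - 342 = (-2z + 18)(-z^2 + 81) + (200z - 1800)
  -z^2 + 81 = (-(1/200)z - 9/200)(200z - 1800) + (0)
Last nonzero remainder: 200z - 1800. Dividing through by 200 gives the monic gcd z - 9.

-9 + z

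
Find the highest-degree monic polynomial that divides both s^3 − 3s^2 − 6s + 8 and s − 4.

Euclidean algorithm in ℚ[s]:
  s^3 − 3s^2 − 6s + 8 = (s^2 + s − 2)(s − 4) + (0)
The last nonzero remainder s − 4 is already monic.

s − 4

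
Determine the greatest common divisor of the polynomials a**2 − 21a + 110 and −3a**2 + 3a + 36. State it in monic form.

1

Repeated division with remainder:
  a**2 − 21a + 110 = (−1/3)(−3a**2 + 3a + 36) + (−20a + 122)
  −3a**2 + 3a + 36 = ((3/20)a + 153/200)(−20a + 122) + (−5733/100)
  −20a + 122 = ((2000/5733)a − 12200/5733)(−5733/100) + (0)
The last nonzero remainder is the constant −5733/100, so the polynomials are coprime and gcd = 1.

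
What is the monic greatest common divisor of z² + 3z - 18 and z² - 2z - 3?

Repeated division with remainder:
  z² + 3z - 18 = (z² - 2z - 3) + (5z - 15)
  z² - 2z - 3 = ((1/5)z + 1/5)(5z - 15) + (0)
Last nonzero remainder: 5z - 15. Dividing through by 5 gives the monic gcd z - 3.

z - 3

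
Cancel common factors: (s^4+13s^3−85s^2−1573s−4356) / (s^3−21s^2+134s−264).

(s^3+24s^2+179s+396)/(s^2−10s+24)

Repeated division with remainder:
  s^4+13s^3−85s^2−1573s−4356 = (s+34)(s^3−21s^2+134s−264) + (495s^2−5865s+4620)
  s^3−21s^2+134s−264 = ((1/495)s−302/16335)(495s^2−5865s+4620) + ((17680/1089)s−17680/99)
  495s^2−5865s+4620 = ((107811/3536)s−22869/884)((17680/1089)s−17680/99) + (0)
Last nonzero remainder: (17680/1089)s−17680/99. Dividing through by 17680/1089 gives the monic gcd s−11.
Cancel s−11 from numerator and denominator to get the reduced form.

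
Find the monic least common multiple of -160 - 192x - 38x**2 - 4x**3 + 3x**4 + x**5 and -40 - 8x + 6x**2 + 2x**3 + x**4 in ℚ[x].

Apply the Euclidean algorithm:
  x**5 + 3x**4 - 4x**3 - 38x**2 - 192x - 160 = (x + 1)(x**4 + 2x**3 + 6x**2 - 8x - 40) + (-12x**3 - 36x**2 - 144x - 120)
  x**4 + 2x**3 + 6x**2 - 8x - 40 = (-(1/12)x + 1/12)(-12x**3 - 36x**2 - 144x - 120) + (-3x**2 - 6x - 30)
  -12x**3 - 36x**2 - 144x - 120 = (4x + 4)(-3x**2 - 6x - 30) + (0)
Last nonzero remainder: -3x**2 - 6x - 30. Dividing through by -3 gives the monic gcd x**2 + 2x + 10.
Then lcm(f, g) = f·g / gcd(f, g); expanding and making the result monic gives the answer.

640 + 768x - 8x**2 - 176x**3 - 50x**4 - 8x**5 + 3x**6 + x**7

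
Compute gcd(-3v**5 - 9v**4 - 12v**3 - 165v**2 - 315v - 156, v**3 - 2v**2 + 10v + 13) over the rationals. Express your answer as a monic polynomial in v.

v**3 - 2v**2 + 10v + 13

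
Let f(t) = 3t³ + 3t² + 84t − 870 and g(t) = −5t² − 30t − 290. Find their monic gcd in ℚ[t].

Repeated division with remainder:
  3t³ + 3t² + 84t − 870 = (−(3/5)t + 3)(−5t² − 30t − 290) + (0)
Last nonzero remainder: −5t² − 30t − 290. Dividing through by −5 gives the monic gcd t² + 6t + 58.

t² + 6t + 58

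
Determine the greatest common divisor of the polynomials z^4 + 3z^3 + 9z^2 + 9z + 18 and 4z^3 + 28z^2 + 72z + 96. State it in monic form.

z^2 + 3z + 6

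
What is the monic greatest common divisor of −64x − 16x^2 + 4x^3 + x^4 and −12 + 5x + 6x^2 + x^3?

4 + x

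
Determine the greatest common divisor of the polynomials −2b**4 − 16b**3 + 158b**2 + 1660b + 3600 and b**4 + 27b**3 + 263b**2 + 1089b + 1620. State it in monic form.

b**3 + 18b**2 + 101b + 180

Euclidean algorithm in ℚ[b]:
  −2b**4 − 16b**3 + 158b**2 + 1660b + 3600 = (−2)(b**4 + 27b**3 + 263b**2 + 1089b + 1620) + (38b**3 + 684b**2 + 3838b + 6840)
  b**4 + 27b**3 + 263b**2 + 1089b + 1620 = ((1/38)b + 9/38)(38b**3 + 684b**2 + 3838b + 6840) + (0)
Last nonzero remainder: 38b**3 + 684b**2 + 3838b + 6840. Dividing through by 38 gives the monic gcd b**3 + 18b**2 + 101b + 180.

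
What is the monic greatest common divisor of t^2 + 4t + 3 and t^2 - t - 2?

t + 1

Repeated division with remainder:
  t^2 + 4t + 3 = (t^2 - t - 2) + (5t + 5)
  t^2 - t - 2 = ((1/5)t - 2/5)(5t + 5) + (0)
Last nonzero remainder: 5t + 5. Dividing through by 5 gives the monic gcd t + 1.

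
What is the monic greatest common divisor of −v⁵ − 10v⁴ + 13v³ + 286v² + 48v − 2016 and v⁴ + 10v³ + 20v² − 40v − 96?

Repeated division with remainder:
  −v⁵ − 10v⁴ + 13v³ + 286v² + 48v − 2016 = (−v)(v⁴ + 10v³ + 20v² − 40v − 96) + (33v³ + 246v² − 48v − 2016)
  v⁴ + 10v³ + 20v² − 40v − 96 = ((1/33)v + 28/363)(33v³ + 246v² − 48v − 2016) + ((300/121)v² + (3000/121)v + 7200/121)
  33v³ + 246v² − 48v − 2016 = ((1331/100)v − 847/25)((300/121)v² + (3000/121)v + 7200/121) + (0)
Last nonzero remainder: (300/121)v² + (3000/121)v + 7200/121. Dividing through by 300/121 gives the monic gcd v² + 10v + 24.

v² + 10v + 24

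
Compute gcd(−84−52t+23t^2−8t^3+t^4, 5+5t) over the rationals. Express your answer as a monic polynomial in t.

Euclidean algorithm in ℚ[t]:
  t^4−8t^3+23t^2−52t−84 = ((1/5)t^3−(9/5)t^2+(32/5)t−84/5)(5t+5) + (0)
Last nonzero remainder: 5t+5. Dividing through by 5 gives the monic gcd t+1.

1+t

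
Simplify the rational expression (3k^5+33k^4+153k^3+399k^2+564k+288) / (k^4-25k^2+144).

Euclidean algorithm in ℚ[k]:
  3k^5+33k^4+153k^3+399k^2+564k+288 = (3k+33)(k^4-25k^2+144) + (228k^3+1224k^2+132k-4464)
  k^4-25k^2+144 = ((1/228)k-17/722)(228k^3+1224k^2+132k-4464) + ((1170/361)k^2+(8190/361)k+14040/361)
  228k^3+1224k^2+132k-4464 = ((13718/195)k-22382/195)((1170/361)k^2+(8190/361)k+14040/361) + (0)
Last nonzero remainder: (1170/361)k^2+(8190/361)k+14040/361. Dividing through by 1170/361 gives the monic gcd k^2+7k+12.
Cancel k^2+7k+12 from numerator and denominator to get the reduced form.

(3k^3+12k^2+33k+24)/(k^2-7k+12)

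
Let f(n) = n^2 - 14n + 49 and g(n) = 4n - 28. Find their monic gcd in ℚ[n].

Apply the Euclidean algorithm:
  n^2 - 14n + 49 = ((1/4)n - 7/4)(4n - 28) + (0)
Last nonzero remainder: 4n - 28. Dividing through by 4 gives the monic gcd n - 7.

n - 7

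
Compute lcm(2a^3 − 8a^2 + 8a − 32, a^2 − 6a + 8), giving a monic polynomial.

a^4 − 6a^3 + 12a^2 − 24a + 32

By polynomial division,
  2a^3 − 8a^2 + 8a − 32 = (2a + 4)(a^2 − 6a + 8) + (16a − 64)
  a^2 − 6a + 8 = ((1/16)a − 1/8)(16a − 64) + (0)
Last nonzero remainder: 16a − 64. Dividing through by 16 gives the monic gcd a − 4.
Then lcm(f, g) = f·g / gcd(f, g); expanding and making the result monic gives the answer.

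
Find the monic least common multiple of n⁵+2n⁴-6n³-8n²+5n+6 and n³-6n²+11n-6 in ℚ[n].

n⁶-n⁵-12n⁴+10n³+29n²-9n-18

By polynomial division,
  n⁵+2n⁴-6n³-8n²+5n+6 = (n²+8n+31)(n³-6n²+11n-6) + (96n²-288n+192)
  n³-6n²+11n-6 = ((1/96)n-1/32)(96n²-288n+192) + (0)
Last nonzero remainder: 96n²-288n+192. Dividing through by 96 gives the monic gcd n²-3n+2.
Then lcm(f, g) = f·g / gcd(f, g); expanding and making the result monic gives the answer.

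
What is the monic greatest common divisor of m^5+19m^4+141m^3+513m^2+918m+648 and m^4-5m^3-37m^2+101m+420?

m^2+7m+12

By polynomial division,
  m^5+19m^4+141m^3+513m^2+918m+648 = (m+24)(m^4-5m^3-37m^2+101m+420) + (298m^3+1300m^2-1926m-9432)
  m^4-5m^3-37m^2+101m+420 = ((1/298)m-1395/44402)(298m^3+1300m^2-1926m-9432) + ((228800/22201)m^2+(1601600/22201)m+2745600/22201)
  298m^3+1300m^2-1926m-9432 = ((3307949/114400)m-8724993/114400)((228800/22201)m^2+(1601600/22201)m+2745600/22201) + (0)
Last nonzero remainder: (228800/22201)m^2+(1601600/22201)m+2745600/22201. Dividing through by 228800/22201 gives the monic gcd m^2+7m+12.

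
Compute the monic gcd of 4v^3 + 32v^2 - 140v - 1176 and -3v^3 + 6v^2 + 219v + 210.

v + 7

By polynomial division,
  4v^3 + 32v^2 - 140v - 1176 = (-4/3)(-3v^3 + 6v^2 + 219v + 210) + (40v^2 + 152v - 896)
  -3v^3 + 6v^2 + 219v + 210 = (-(3/40)v + 87/200)(40v^2 + 152v - 896) + ((2142/25)v + 14994/25)
  40v^2 + 152v - 896 = ((500/1071)v - 1600/1071)((2142/25)v + 14994/25) + (0)
Last nonzero remainder: (2142/25)v + 14994/25. Dividing through by 2142/25 gives the monic gcd v + 7.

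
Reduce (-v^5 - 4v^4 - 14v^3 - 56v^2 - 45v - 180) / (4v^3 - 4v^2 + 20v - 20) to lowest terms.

Euclidean algorithm in ℚ[v]:
  -v^5 - 4v^4 - 14v^3 - 56v^2 - 45v - 180 = (-(1/4)v^2 - (5/4)v - 7/2)(4v^3 - 4v^2 + 20v - 20) + (-50v^2 - 250)
  4v^3 - 4v^2 + 20v - 20 = (-(2/25)v + 2/25)(-50v^2 - 250) + (0)
Last nonzero remainder: -50v^2 - 250. Dividing through by -50 gives the monic gcd v^2 + 5.
Cancel v^2 + 5 from numerator and denominator to get the reduced form.

(-v^3 - 4v^2 - 9v - 36)/(4v - 4)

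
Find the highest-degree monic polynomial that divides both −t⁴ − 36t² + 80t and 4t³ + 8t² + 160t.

By polynomial division,
  −t⁴ − 36t² + 80t = (−(1/4)t + 1/2)(4t³ + 8t² + 160t) + (0)
Last nonzero remainder: 4t³ + 8t² + 160t. Dividing through by 4 gives the monic gcd t³ + 2t² + 40t.

t³ + 2t² + 40t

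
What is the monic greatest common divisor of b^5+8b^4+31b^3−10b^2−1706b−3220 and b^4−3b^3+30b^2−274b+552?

b^2+4b+46

Apply the Euclidean algorithm:
  b^5+8b^4+31b^3−10b^2−1706b−3220 = (b+11)(b^4−3b^3+30b^2−274b+552) + (34b^3−66b^2+756b−9292)
  b^4−3b^3+30b^2−274b+552 = ((1/34)b−9/289)(34b^3−66b^2+756b−9292) + ((1650/289)b^2+(6600/289)b+75900/289)
  34b^3−66b^2+756b−9292 = ((4913/825)b−29189/825)((1650/289)b^2+(6600/289)b+75900/289) + (0)
Last nonzero remainder: (1650/289)b^2+(6600/289)b+75900/289. Dividing through by 1650/289 gives the monic gcd b^2+4b+46.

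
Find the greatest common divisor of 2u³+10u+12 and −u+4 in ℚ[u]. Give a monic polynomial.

Apply the Euclidean algorithm:
  2u³+10u+12 = (−2u²−8u−42)(−u+4) + (180)
  −u+4 = (−(1/180)u+1/45)(180) + (0)
The last nonzero remainder is the constant 180, so the polynomials are coprime and gcd = 1.

1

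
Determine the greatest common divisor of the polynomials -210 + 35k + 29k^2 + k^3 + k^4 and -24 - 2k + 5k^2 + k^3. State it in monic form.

By polynomial division,
  k^4 + k^3 + 29k^2 + 35k - 210 = (k - 4)(k^3 + 5k^2 - 2k - 24) + (51k^2 + 51k - 306)
  k^3 + 5k^2 - 2k - 24 = ((1/51)k + 4/51)(51k^2 + 51k - 306) + (0)
Last nonzero remainder: 51k^2 + 51k - 306. Dividing through by 51 gives the monic gcd k^2 + k - 6.

-6 + k + k^2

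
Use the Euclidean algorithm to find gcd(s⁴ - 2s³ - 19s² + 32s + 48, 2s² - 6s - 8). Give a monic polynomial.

s² - 3s - 4

Repeated division with remainder:
  s⁴ - 2s³ - 19s² + 32s + 48 = ((1/2)s² + (1/2)s - 6)(2s² - 6s - 8) + (0)
Last nonzero remainder: 2s² - 6s - 8. Dividing through by 2 gives the monic gcd s² - 3s - 4.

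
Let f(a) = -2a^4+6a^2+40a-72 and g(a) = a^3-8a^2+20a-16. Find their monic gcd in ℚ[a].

Apply the Euclidean algorithm:
  -2a^4+6a^2+40a-72 = (-2a-16)(a^3-8a^2+20a-16) + (-82a^2+328a-328)
  a^3-8a^2+20a-16 = (-(1/82)a+2/41)(-82a^2+328a-328) + (0)
Last nonzero remainder: -82a^2+328a-328. Dividing through by -82 gives the monic gcd a^2-4a+4.

a^2-4a+4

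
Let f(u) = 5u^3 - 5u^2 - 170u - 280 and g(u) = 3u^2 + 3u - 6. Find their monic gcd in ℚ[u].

u + 2

Euclidean algorithm in ℚ[u]:
  5u^3 - 5u^2 - 170u - 280 = ((5/3)u - 10/3)(3u^2 + 3u - 6) + (-150u - 300)
  3u^2 + 3u - 6 = (-(1/50)u + 1/50)(-150u - 300) + (0)
Last nonzero remainder: -150u - 300. Dividing through by -150 gives the monic gcd u + 2.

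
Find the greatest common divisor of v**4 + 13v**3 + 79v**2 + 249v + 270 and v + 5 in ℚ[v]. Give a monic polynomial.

v + 5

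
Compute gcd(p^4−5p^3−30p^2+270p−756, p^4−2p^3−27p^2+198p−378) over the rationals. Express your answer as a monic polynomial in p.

p^3+p^2−24p+126

Apply the Euclidean algorithm:
  p^4−5p^3−30p^2+270p−756 = (p^4−2p^3−27p^2+198p−378) + (−3p^3−3p^2+72p−378)
  p^4−2p^3−27p^2+198p−378 = (−(1/3)p+1)(−3p^3−3p^2+72p−378) + (0)
Last nonzero remainder: −3p^3−3p^2+72p−378. Dividing through by −3 gives the monic gcd p^3+p^2−24p+126.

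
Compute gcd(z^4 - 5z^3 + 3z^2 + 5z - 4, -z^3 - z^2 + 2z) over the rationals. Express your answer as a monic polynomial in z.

Euclidean algorithm in ℚ[z]:
  z^4 - 5z^3 + 3z^2 + 5z - 4 = (-z + 6)(-z^3 - z^2 + 2z) + (11z^2 - 7z - 4)
  -z^3 - z^2 + 2z = (-(1/11)z - 18/121)(11z^2 - 7z - 4) + ((72/121)z - 72/121)
  11z^2 - 7z - 4 = ((1331/72)z + 121/18)((72/121)z - 72/121) + (0)
Last nonzero remainder: (72/121)z - 72/121. Dividing through by 72/121 gives the monic gcd z - 1.

z - 1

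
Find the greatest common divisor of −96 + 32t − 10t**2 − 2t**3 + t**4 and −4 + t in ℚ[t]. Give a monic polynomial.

−4 + t

Apply the Euclidean algorithm:
  t**4 − 2t**3 − 10t**2 + 32t − 96 = (t**3 + 2t**2 − 2t + 24)(t − 4) + (0)
The last nonzero remainder t − 4 is already monic.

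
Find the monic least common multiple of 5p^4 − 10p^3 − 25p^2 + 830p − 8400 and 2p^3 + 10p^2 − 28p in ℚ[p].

Euclidean algorithm in ℚ[p]:
  5p^4 − 10p^3 − 25p^2 + 830p − 8400 = ((5/2)p − 35/2)(2p^3 + 10p^2 − 28p) + (220p^2 + 340p − 8400)
  2p^3 + 10p^2 − 28p = ((1/110)p + 19/605)(220p^2 + 340p − 8400) + ((4560/121)p + 31920/121)
  220p^2 + 340p − 8400 = ((1331/228)p − 605/19)((4560/121)p + 31920/121) + (0)
Last nonzero remainder: (4560/121)p + 31920/121. Dividing through by 4560/121 gives the monic gcd p + 7.
Then lcm(f, g) = f·g / gcd(f, g); expanding and making the result monic gives the answer.

p^6 − 4p^5 − p^4 + 176p^3 − 2012p^2 + 3360p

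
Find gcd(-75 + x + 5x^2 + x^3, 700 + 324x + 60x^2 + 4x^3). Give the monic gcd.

25 + 8x + x^2

Euclidean algorithm in ℚ[x]:
  x^3 + 5x^2 + x - 75 = (1/4)(4x^3 + 60x^2 + 324x + 700) + (-10x^2 - 80x - 250)
  4x^3 + 60x^2 + 324x + 700 = (-(2/5)x - 14/5)(-10x^2 - 80x - 250) + (0)
Last nonzero remainder: -10x^2 - 80x - 250. Dividing through by -10 gives the monic gcd x^2 + 8x + 25.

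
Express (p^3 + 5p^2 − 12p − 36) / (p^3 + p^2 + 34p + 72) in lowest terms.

(p^2 + 3p − 18)/(p^2 − p + 36)

Repeated division with remainder:
  p^3 + 5p^2 − 12p − 36 = (p^3 + p^2 + 34p + 72) + (4p^2 − 46p − 108)
  p^3 + p^2 + 34p + 72 = ((1/4)p + 25/8)(4p^2 − 46p − 108) + ((819/4)p + 819/2)
  4p^2 − 46p − 108 = ((16/819)p − 24/91)((819/4)p + 819/2) + (0)
Last nonzero remainder: (819/4)p + 819/2. Dividing through by 819/4 gives the monic gcd p + 2.
Cancel p + 2 from numerator and denominator to get the reduced form.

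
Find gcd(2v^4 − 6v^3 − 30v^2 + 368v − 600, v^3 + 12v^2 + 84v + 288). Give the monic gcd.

Apply the Euclidean algorithm:
  2v^4 − 6v^3 − 30v^2 + 368v − 600 = (2v − 30)(v^3 + 12v^2 + 84v + 288) + (162v^2 + 2312v + 8040)
  v^3 + 12v^2 + 84v + 288 = ((1/162)v − 92/6561)(162v^2 + 2312v + 8040) + ((438208/6561)v + 876416/2187)
  162v^2 + 2312v + 8040 = ((531441/219104)v + 2197935/109552)((438208/6561)v + 876416/2187) + (0)
Last nonzero remainder: (438208/6561)v + 876416/2187. Dividing through by 438208/6561 gives the monic gcd v + 6.

v + 6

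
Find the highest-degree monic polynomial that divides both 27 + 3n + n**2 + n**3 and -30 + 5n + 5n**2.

Apply the Euclidean algorithm:
  n**3 + n**2 + 3n + 27 = ((1/5)n)(5n**2 + 5n - 30) + (9n + 27)
  5n**2 + 5n - 30 = ((5/9)n - 10/9)(9n + 27) + (0)
Last nonzero remainder: 9n + 27. Dividing through by 9 gives the monic gcd n + 3.

3 + n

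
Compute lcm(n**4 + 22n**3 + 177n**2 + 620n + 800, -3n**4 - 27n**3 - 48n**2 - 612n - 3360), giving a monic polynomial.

Repeated division with remainder:
  n**4 + 22n**3 + 177n**2 + 620n + 800 = (-1/3)(-3n**4 - 27n**3 - 48n**2 - 612n - 3360) + (13n**3 + 161n**2 + 416n - 320)
  -3n**4 - 27n**3 - 48n**2 - 612n - 3360 = (-(3/13)n + 132/169)(13n**3 + 161n**2 + 416n - 320) + (-(13140/169)n**2 - (13140/13)n - 525600/169)
  13n**3 + 161n**2 + 416n - 320 = (-(2197/13140)n + 338/3285)(-(13140/169)n**2 - (13140/13)n - 525600/169) + (0)
Last nonzero remainder: -(13140/169)n**2 - (13140/13)n - 525600/169. Dividing through by -13140/169 gives the monic gcd n**2 + 13n + 40.
Then lcm(f, g) = f·g / gcd(f, g); expanding and making the result monic gives the answer.

n**6 + 18n**5 + 117n**4 + 528n**3 + 3276n**2 + 14160n + 22400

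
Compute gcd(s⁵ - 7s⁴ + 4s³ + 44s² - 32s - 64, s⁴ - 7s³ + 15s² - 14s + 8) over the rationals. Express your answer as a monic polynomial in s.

By polynomial division,
  s⁵ - 7s⁴ + 4s³ + 44s² - 32s - 64 = (s)(s⁴ - 7s³ + 15s² - 14s + 8) + (-11s³ + 58s² - 40s - 64)
  s⁴ - 7s³ + 15s² - 14s + 8 = (-(1/11)s + 19/121)(-11s³ + 58s² - 40s - 64) + ((273/121)s² - (1638/121)s + 2184/121)
  -11s³ + 58s² - 40s - 64 = (-(1331/273)s - 968/273)((273/121)s² - (1638/121)s + 2184/121) + (0)
Last nonzero remainder: (273/121)s² - (1638/121)s + 2184/121. Dividing through by 273/121 gives the monic gcd s² - 6s + 8.

s² - 6s + 8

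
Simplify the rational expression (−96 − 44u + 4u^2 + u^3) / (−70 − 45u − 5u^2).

Euclidean algorithm in ℚ[u]:
  u^3 + 4u^2 − 44u − 96 = (−(1/5)u + 1)(−5u^2 − 45u − 70) + (−13u − 26)
  −5u^2 − 45u − 70 = ((5/13)u + 35/13)(−13u − 26) + (0)
Last nonzero remainder: −13u − 26. Dividing through by −13 gives the monic gcd u + 2.
Cancel u + 2 from numerator and denominator to get the reduced form.

(48 − 2u − u^2)/(35 + 5u)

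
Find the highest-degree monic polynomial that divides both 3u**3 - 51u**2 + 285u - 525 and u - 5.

u - 5

Apply the Euclidean algorithm:
  3u**3 - 51u**2 + 285u - 525 = (3u**2 - 36u + 105)(u - 5) + (0)
The last nonzero remainder u - 5 is already monic.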